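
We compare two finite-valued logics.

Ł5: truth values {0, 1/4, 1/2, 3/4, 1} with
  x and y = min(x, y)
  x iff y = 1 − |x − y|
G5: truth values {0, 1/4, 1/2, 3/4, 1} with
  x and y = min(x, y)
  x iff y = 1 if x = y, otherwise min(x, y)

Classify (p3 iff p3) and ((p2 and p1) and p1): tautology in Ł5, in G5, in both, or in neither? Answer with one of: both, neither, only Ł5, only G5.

In Ł5: at p1 = 0, p2 = 0, p3 = 0 the value is 0 — not a tautology.
In G5: at p1 = 0, p2 = 0, p3 = 0 the value is 0 — not a tautology.

neither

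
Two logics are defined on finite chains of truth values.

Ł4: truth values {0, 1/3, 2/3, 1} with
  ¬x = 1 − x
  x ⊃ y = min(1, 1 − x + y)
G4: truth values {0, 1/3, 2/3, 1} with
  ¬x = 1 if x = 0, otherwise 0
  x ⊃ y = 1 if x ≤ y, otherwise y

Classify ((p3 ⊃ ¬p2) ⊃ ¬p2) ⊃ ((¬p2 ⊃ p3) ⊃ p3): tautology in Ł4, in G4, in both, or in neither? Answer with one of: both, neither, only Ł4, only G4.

only Ł4

In Ł4: every assignment gives 1 — tautology.
In G4: at p2 = 1/3, p3 = 1/3 the value is 1/3 — not a tautology.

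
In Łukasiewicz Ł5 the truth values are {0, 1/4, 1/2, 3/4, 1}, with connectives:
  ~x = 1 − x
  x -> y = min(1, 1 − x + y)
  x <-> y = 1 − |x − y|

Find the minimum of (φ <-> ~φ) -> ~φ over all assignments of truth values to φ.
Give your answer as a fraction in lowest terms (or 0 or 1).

Take φ = 1/2:
~φ = ~1/2 = 1/2
φ <-> ~φ = 1/2 <-> 1/2 = 1
~φ = ~1/2 = 1/2
(φ <-> ~φ) -> ~φ = 1 -> 1/2 = 1/2
No assignment yields a value below 1/2, so this is the minimum.

1/2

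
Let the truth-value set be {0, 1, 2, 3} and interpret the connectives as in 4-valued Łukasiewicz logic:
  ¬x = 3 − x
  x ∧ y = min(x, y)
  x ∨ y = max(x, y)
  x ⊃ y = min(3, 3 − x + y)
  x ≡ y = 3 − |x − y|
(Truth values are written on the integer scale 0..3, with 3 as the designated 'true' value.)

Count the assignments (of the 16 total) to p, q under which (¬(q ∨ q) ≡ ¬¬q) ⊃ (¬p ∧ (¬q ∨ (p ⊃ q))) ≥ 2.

14

p = 0, q = 0 ↦ 3  ≥
p = 0, q = 1 ↦ 3  ≥
p = 0, q = 2 ↦ 3  ≥
p = 0, q = 3 ↦ 3  ≥
p = 1, q = 0 ↦ 3  ≥
p = 1, q = 1 ↦ 3  ≥
p = 1, q = 2 ↦ 3  ≥
p = 1, q = 3 ↦ 3  ≥
p = 2, q = 0 ↦ 3  ≥
p = 2, q = 1 ↦ 2  ≥
p = 2, q = 2 ↦ 2  ≥
p = 2, q = 3 ↦ 3  ≥
p = 3, q = 0 ↦ 3  ≥
p = 3, q = 1 ↦ 1  <
p = 3, q = 2 ↦ 1  <
p = 3, q = 3 ↦ 3  ≥
So 14 of the 16 assignments meet the threshold.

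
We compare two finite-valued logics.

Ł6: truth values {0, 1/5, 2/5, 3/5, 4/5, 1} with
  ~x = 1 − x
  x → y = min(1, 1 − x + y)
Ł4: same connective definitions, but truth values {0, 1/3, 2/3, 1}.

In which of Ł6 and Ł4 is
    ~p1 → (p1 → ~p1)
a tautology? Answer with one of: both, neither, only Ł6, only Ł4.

In Ł6: every assignment gives 1 — tautology.
In Ł4: every assignment gives 1 — tautology.

both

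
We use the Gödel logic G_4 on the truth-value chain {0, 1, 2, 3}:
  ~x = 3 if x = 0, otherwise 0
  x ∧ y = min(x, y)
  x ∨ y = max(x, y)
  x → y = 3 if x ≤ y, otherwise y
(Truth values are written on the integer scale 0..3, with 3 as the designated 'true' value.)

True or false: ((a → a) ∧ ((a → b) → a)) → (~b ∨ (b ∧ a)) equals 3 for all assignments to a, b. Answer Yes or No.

Counterexample: take a = 2, b = 1.
a → a = 2 → 2 = 3
a → b = 2 → 1 = 1
(a → b) → a = 1 → 2 = 3
(a → a) ∧ ((a → b) → a) = 3 ∧ 3 = 3
~b = ~1 = 0
b ∧ a = 1 ∧ 2 = 1
~b ∨ (b ∧ a) = 0 ∨ 1 = 1
((a → a) ∧ ((a → b) → a)) → (~b ∨ (b ∧ a)) = 3 → 1 = 1
This gives 1 ≠ 3.

No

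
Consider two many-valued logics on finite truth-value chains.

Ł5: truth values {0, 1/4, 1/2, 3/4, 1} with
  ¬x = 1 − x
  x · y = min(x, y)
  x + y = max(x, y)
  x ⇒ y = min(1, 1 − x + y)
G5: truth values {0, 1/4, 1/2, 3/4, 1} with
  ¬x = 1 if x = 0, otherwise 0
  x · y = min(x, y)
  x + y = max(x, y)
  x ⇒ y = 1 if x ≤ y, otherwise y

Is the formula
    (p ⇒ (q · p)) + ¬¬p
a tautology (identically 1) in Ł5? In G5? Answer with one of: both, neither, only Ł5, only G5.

only G5

In Ł5: at p = 1/4, q = 0 the value is 3/4 — not a tautology.
In G5: every assignment gives 1 — tautology.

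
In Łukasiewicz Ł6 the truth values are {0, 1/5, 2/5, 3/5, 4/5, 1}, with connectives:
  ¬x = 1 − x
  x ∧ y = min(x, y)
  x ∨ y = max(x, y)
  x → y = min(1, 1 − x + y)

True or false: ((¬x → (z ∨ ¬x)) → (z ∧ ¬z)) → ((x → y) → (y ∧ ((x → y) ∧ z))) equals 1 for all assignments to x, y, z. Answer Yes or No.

No

Counterexample: take x = 0, y = 0, z = 1/5.
¬x = ¬0 = 1
¬x = ¬0 = 1
z ∨ ¬x = 1/5 ∨ 1 = 1
¬x → (z ∨ ¬x) = 1 → 1 = 1
¬z = ¬1/5 = 4/5
z ∧ ¬z = 1/5 ∧ 4/5 = 1/5
(¬x → (z ∨ ¬x)) → (z ∧ ¬z) = 1 → 1/5 = 1/5
x → y = 0 → 0 = 1
x → y = 0 → 0 = 1
(x → y) ∧ z = 1 ∧ 1/5 = 1/5
y ∧ ((x → y) ∧ z) = 0 ∧ 1/5 = 0
(x → y) → (y ∧ ((x → y) ∧ z)) = 1 → 0 = 0
((¬x → (z ∨ ¬x)) → (z ∧ ¬z)) → ((x → y) → (y ∧ ((x → y) ∧ z))) = 1/5 → 0 = 4/5
This gives 4/5 ≠ 1.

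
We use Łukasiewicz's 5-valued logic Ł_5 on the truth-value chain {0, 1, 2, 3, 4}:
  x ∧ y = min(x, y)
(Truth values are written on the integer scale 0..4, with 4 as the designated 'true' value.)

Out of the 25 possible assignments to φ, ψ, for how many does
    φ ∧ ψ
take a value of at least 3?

value 4: 1 assignment (counts)
value 3: 3 assignments (counts)
value 2: 5 assignments
value 1: 7 assignments
value 0: 9 assignments
So 4 of the 25 assignments meet the threshold.

4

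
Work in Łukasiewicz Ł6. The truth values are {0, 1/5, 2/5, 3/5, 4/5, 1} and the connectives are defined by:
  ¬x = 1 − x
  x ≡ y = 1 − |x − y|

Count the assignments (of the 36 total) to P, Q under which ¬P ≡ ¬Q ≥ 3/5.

value 1: 6 assignments (counts)
value 4/5: 10 assignments (counts)
value 3/5: 8 assignments (counts)
value 2/5: 6 assignments
value 1/5: 4 assignments
value 0: 2 assignments
So 24 of the 36 assignments meet the threshold.

24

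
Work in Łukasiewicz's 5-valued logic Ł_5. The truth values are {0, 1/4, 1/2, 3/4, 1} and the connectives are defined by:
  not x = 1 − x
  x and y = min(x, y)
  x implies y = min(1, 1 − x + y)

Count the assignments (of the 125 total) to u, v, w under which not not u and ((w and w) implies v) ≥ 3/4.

value 1: 15 assignments (counts)
value 3/4: 23 assignments (counts)
value 1/2: 28 assignments
value 1/4: 30 assignments
value 0: 29 assignments
So 38 of the 125 assignments meet the threshold.

38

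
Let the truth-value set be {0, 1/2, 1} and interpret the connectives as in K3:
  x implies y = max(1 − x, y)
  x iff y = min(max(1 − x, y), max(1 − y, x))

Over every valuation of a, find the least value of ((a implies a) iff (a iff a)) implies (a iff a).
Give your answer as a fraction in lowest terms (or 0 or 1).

Take a = 1/2:
a implies a = 1/2 implies 1/2 = 1/2
a iff a = 1/2 iff 1/2 = 1/2
(a implies a) iff (a iff a) = 1/2 iff 1/2 = 1/2
a iff a = 1/2 iff 1/2 = 1/2
((a implies a) iff (a iff a)) implies (a iff a) = 1/2 implies 1/2 = 1/2
No assignment yields a value below 1/2, so this is the minimum.

1/2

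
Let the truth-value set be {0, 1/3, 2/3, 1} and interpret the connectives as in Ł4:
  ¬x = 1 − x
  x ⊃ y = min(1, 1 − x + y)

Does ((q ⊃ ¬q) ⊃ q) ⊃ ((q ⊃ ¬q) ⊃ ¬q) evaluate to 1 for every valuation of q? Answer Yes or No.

Counterexample: take q = 2/3.
¬q = ¬2/3 = 1/3
q ⊃ ¬q = 2/3 ⊃ 1/3 = 2/3
(q ⊃ ¬q) ⊃ q = 2/3 ⊃ 2/3 = 1
¬q = ¬2/3 = 1/3
q ⊃ ¬q = 2/3 ⊃ 1/3 = 2/3
¬q = ¬2/3 = 1/3
(q ⊃ ¬q) ⊃ ¬q = 2/3 ⊃ 1/3 = 2/3
((q ⊃ ¬q) ⊃ q) ⊃ ((q ⊃ ¬q) ⊃ ¬q) = 1 ⊃ 2/3 = 2/3
This gives 2/3 ≠ 1.

No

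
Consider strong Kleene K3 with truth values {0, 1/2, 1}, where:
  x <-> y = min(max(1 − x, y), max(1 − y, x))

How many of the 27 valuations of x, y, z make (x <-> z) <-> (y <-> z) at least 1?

4

value 1: 4 assignments (counts)
value 1/2: 19 assignments
value 0: 4 assignments
So 4 of the 27 assignments meet the threshold.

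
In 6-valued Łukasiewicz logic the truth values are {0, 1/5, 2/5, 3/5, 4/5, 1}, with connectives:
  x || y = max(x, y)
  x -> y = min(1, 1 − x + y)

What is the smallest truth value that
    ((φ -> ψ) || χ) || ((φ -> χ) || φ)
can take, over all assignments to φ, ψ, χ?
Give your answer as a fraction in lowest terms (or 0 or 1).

Take φ = 2/5, ψ = 0, χ = 0:
φ -> ψ = 2/5 -> 0 = 3/5
(φ -> ψ) || χ = 3/5 || 0 = 3/5
φ -> χ = 2/5 -> 0 = 3/5
(φ -> χ) || φ = 3/5 || 2/5 = 3/5
((φ -> ψ) || χ) || ((φ -> χ) || φ) = 3/5 || 3/5 = 3/5
No assignment yields a value below 3/5, so this is the minimum.

3/5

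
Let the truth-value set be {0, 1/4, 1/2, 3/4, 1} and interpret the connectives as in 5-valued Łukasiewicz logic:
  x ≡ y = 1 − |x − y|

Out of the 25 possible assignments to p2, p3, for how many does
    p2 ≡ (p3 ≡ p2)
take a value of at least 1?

value 1: 7 assignments (counts)
value 3/4: 7 assignments
value 1/2: 6 assignments
value 1/4: 3 assignments
value 0: 2 assignments
So 7 of the 25 assignments meet the threshold.

7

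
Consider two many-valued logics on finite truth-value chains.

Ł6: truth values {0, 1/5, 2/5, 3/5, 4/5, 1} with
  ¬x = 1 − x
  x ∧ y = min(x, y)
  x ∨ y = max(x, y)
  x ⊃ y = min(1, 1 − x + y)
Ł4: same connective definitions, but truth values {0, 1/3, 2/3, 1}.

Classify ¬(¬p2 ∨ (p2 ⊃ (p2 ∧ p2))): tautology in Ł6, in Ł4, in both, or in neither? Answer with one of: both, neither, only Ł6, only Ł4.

In Ł6: at p2 = 0 the value is 0 — not a tautology.
In Ł4: at p2 = 0 the value is 0 — not a tautology.

neither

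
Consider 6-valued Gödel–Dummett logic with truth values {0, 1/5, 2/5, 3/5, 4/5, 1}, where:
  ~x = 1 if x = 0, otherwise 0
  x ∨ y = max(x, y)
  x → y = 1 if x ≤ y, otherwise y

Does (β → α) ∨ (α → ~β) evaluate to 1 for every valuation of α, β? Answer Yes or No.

Counterexample: take α = 1/5, β = 2/5.
β → α = 2/5 → 1/5 = 1/5
~β = ~2/5 = 0
α → ~β = 1/5 → 0 = 0
(β → α) ∨ (α → ~β) = 1/5 ∨ 0 = 1/5
This gives 1/5 ≠ 1.

No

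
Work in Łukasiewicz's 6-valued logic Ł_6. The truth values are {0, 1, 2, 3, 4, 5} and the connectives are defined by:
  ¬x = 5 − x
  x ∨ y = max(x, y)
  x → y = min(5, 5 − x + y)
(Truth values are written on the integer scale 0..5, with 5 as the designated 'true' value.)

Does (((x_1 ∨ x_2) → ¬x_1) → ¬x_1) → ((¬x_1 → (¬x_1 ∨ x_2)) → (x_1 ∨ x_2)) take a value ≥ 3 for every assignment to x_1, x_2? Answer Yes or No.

Counterexample: take x_1 = 0, x_2 = 0.
x_1 ∨ x_2 = 0 ∨ 0 = 0
¬x_1 = ¬0 = 5
(x_1 ∨ x_2) → ¬x_1 = 0 → 5 = 5
¬x_1 = ¬0 = 5
((x_1 ∨ x_2) → ¬x_1) → ¬x_1 = 5 → 5 = 5
¬x_1 = ¬0 = 5
¬x_1 = ¬0 = 5
¬x_1 ∨ x_2 = 5 ∨ 0 = 5
¬x_1 → (¬x_1 ∨ x_2) = 5 → 5 = 5
x_1 ∨ x_2 = 0 ∨ 0 = 0
(¬x_1 → (¬x_1 ∨ x_2)) → (x_1 ∨ x_2) = 5 → 0 = 0
(((x_1 ∨ x_2) → ¬x_1) → ¬x_1) → ((¬x_1 → (¬x_1 ∨ x_2)) → (x_1 ∨ x_2)) = 5 → 0 = 0
This gives 0, which is below 3.

No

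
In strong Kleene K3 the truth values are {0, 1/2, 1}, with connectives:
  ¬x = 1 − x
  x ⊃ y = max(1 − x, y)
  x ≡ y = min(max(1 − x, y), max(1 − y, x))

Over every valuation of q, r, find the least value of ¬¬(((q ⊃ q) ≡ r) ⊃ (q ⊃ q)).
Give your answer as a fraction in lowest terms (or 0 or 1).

Take q = 1/2, r = 0:
q ⊃ q = 1/2 ⊃ 1/2 = 1/2
(q ⊃ q) ≡ r = 1/2 ≡ 0 = 1/2
q ⊃ q = 1/2 ⊃ 1/2 = 1/2
((q ⊃ q) ≡ r) ⊃ (q ⊃ q) = 1/2 ⊃ 1/2 = 1/2
¬(((q ⊃ q) ≡ r) ⊃ (q ⊃ q)) = ¬1/2 = 1/2
¬¬(((q ⊃ q) ≡ r) ⊃ (q ⊃ q)) = ¬1/2 = 1/2
No assignment yields a value below 1/2, so this is the minimum.

1/2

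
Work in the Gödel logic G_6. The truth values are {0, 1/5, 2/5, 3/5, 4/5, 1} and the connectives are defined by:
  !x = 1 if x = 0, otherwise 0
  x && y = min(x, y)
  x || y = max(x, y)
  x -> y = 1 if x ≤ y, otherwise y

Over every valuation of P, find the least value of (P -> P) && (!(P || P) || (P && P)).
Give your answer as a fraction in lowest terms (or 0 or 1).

1/5

Take P = 1/5:
P -> P = 1/5 -> 1/5 = 1
P || P = 1/5 || 1/5 = 1/5
!(P || P) = !1/5 = 0
P && P = 1/5 && 1/5 = 1/5
!(P || P) || (P && P) = 0 || 1/5 = 1/5
(P -> P) && (!(P || P) || (P && P)) = 1 && 1/5 = 1/5
No assignment yields a value below 1/5, so this is the minimum.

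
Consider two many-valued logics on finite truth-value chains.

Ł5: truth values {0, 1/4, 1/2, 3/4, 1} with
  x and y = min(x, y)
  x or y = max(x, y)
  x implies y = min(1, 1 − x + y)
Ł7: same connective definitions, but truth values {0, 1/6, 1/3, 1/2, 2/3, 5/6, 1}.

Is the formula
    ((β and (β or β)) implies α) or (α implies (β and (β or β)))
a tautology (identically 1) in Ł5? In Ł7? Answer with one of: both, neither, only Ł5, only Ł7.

In Ł5: every assignment gives 1 — tautology.
In Ł7: every assignment gives 1 — tautology.

both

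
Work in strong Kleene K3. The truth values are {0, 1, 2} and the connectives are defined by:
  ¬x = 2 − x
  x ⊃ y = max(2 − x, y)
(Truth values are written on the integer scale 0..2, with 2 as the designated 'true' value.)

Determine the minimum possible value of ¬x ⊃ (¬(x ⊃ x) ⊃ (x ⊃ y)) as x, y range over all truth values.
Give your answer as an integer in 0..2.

1

Take x = 1, y = 0:
¬x = ¬1 = 1
x ⊃ x = 1 ⊃ 1 = 1
¬(x ⊃ x) = ¬1 = 1
x ⊃ y = 1 ⊃ 0 = 1
¬(x ⊃ x) ⊃ (x ⊃ y) = 1 ⊃ 1 = 1
¬x ⊃ (¬(x ⊃ x) ⊃ (x ⊃ y)) = 1 ⊃ 1 = 1
No assignment yields a value below 1, so this is the minimum.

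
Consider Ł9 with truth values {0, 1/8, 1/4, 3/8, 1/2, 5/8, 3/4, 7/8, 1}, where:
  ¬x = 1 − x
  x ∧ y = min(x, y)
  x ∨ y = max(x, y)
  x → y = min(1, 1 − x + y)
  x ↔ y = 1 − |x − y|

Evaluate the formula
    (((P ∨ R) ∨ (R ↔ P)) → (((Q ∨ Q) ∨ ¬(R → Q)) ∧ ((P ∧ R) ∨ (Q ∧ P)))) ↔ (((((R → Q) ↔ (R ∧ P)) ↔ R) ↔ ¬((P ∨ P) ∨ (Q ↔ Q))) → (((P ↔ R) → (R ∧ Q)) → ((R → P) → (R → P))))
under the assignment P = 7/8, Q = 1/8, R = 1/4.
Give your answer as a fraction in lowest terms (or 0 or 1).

1/4

P ∨ R = 7/8 ∨ 1/4 = 7/8
R ↔ P = 1/4 ↔ 7/8 = 3/8
(P ∨ R) ∨ (R ↔ P) = 7/8 ∨ 3/8 = 7/8
Q ∨ Q = 1/8 ∨ 1/8 = 1/8
R → Q = 1/4 → 1/8 = 7/8
¬(R → Q) = ¬7/8 = 1/8
(Q ∨ Q) ∨ ¬(R → Q) = 1/8 ∨ 1/8 = 1/8
P ∧ R = 7/8 ∧ 1/4 = 1/4
Q ∧ P = 1/8 ∧ 7/8 = 1/8
(P ∧ R) ∨ (Q ∧ P) = 1/4 ∨ 1/8 = 1/4
((Q ∨ Q) ∨ ¬(R → Q)) ∧ ((P ∧ R) ∨ (Q ∧ P)) = 1/8 ∧ 1/4 = 1/8
((P ∨ R) ∨ (R ↔ P)) → (((Q ∨ Q) ∨ ¬(R → Q)) ∧ ((P ∧ R) ∨ (Q ∧ P))) = 7/8 → 1/8 = 1/4
R → Q = 1/4 → 1/8 = 7/8
R ∧ P = 1/4 ∧ 7/8 = 1/4
(R → Q) ↔ (R ∧ P) = 7/8 ↔ 1/4 = 3/8
((R → Q) ↔ (R ∧ P)) ↔ R = 3/8 ↔ 1/4 = 7/8
P ∨ P = 7/8 ∨ 7/8 = 7/8
Q ↔ Q = 1/8 ↔ 1/8 = 1
(P ∨ P) ∨ (Q ↔ Q) = 7/8 ∨ 1 = 1
¬((P ∨ P) ∨ (Q ↔ Q)) = ¬1 = 0
(((R → Q) ↔ (R ∧ P)) ↔ R) ↔ ¬((P ∨ P) ∨ (Q ↔ Q)) = 7/8 ↔ 0 = 1/8
P ↔ R = 7/8 ↔ 1/4 = 3/8
R ∧ Q = 1/4 ∧ 1/8 = 1/8
(P ↔ R) → (R ∧ Q) = 3/8 → 1/8 = 3/4
R → P = 1/4 → 7/8 = 1
R → P = 1/4 → 7/8 = 1
(R → P) → (R → P) = 1 → 1 = 1
((P ↔ R) → (R ∧ Q)) → ((R → P) → (R → P)) = 3/4 → 1 = 1
((((R → Q) ↔ (R ∧ P)) ↔ R) ↔ ¬((P ∨ P) ∨ (Q ↔ Q))) → (((P ↔ R) → (R ∧ Q)) → ((R → P) → (R → P))) = 1/8 → 1 = 1
(((P ∨ R) ∨ (R ↔ P)) → (((Q ∨ Q) ∨ ¬(R → Q)) ∧ ((P ∧ R) ∨ (Q ∧ P)))) ↔ (((((R → Q) ↔ (R ∧ P)) ↔ R) ↔ ¬((P ∨ P) ∨ (Q ↔ Q))) → (((P ↔ R) → (R ∧ Q)) → ((R → P) → (R → P)))) = 1/4 ↔ 1 = 1/4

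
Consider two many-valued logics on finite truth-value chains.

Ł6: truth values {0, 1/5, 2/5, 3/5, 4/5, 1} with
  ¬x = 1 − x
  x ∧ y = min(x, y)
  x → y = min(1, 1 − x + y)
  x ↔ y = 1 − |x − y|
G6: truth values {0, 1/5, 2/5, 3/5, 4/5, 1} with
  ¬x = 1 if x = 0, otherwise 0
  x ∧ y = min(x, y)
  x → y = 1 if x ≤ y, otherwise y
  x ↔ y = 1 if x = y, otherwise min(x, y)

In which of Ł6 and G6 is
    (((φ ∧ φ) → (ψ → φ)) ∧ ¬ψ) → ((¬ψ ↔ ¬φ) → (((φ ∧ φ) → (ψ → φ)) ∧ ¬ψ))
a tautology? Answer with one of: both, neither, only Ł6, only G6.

both

In Ł6: every assignment gives 1 — tautology.
In G6: every assignment gives 1 — tautology.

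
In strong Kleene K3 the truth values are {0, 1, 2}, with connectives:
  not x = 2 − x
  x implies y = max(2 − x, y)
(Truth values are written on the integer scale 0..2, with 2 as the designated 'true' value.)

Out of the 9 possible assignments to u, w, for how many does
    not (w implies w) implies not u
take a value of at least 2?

u = 0, w = 0 ↦ 2  ≥
u = 0, w = 1 ↦ 2  ≥
u = 0, w = 2 ↦ 2  ≥
u = 1, w = 0 ↦ 2  ≥
u = 1, w = 1 ↦ 1  <
u = 1, w = 2 ↦ 2  ≥
u = 2, w = 0 ↦ 2  ≥
u = 2, w = 1 ↦ 1  <
u = 2, w = 2 ↦ 2  ≥
So 7 of the 9 assignments meet the threshold.

7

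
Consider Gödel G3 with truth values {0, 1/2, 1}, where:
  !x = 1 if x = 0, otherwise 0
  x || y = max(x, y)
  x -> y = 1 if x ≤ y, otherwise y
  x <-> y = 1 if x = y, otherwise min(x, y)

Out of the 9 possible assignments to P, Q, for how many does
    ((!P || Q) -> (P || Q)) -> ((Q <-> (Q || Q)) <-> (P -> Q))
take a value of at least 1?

P = 0, Q = 0 ↦ 1  ≥
P = 0, Q = 1/2 ↦ 1  ≥
P = 0, Q = 1 ↦ 1  ≥
P = 1/2, Q = 0 ↦ 0  <
P = 1/2, Q = 1/2 ↦ 1  ≥
P = 1/2, Q = 1 ↦ 1  ≥
P = 1, Q = 0 ↦ 0  <
P = 1, Q = 1/2 ↦ 1/2  <
P = 1, Q = 1 ↦ 1  ≥
So 6 of the 9 assignments meet the threshold.

6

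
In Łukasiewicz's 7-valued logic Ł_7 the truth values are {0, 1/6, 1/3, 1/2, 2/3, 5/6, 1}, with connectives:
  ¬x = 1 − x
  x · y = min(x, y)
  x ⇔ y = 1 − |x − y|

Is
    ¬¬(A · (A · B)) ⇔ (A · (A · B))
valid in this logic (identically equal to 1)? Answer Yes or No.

Yes

At A = 2/3, B = 2/3, for instance:
A · B = 2/3 · 2/3 = 2/3
A · (A · B) = 2/3 · 2/3 = 2/3
¬(A · (A · B)) = ¬2/3 = 1/3
¬¬(A · (A · B)) = ¬1/3 = 2/3
¬¬(A · (A · B)) ⇔ (A · (A · B)) = 2/3 ⇔ 2/3 = 1
and checking the remaining 48 assignments likewise gives ≥ 1 in every case.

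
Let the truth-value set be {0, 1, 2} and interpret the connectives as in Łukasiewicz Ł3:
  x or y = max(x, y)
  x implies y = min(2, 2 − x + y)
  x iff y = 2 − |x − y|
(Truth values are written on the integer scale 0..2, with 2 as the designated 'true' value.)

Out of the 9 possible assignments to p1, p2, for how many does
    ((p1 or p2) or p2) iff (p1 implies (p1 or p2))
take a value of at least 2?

5

p1 = 0, p2 = 0 ↦ 0  <
p1 = 0, p2 = 1 ↦ 1  <
p1 = 0, p2 = 2 ↦ 2  ≥
p1 = 1, p2 = 0 ↦ 1  <
p1 = 1, p2 = 1 ↦ 1  <
p1 = 1, p2 = 2 ↦ 2  ≥
p1 = 2, p2 = 0 ↦ 2  ≥
p1 = 2, p2 = 1 ↦ 2  ≥
p1 = 2, p2 = 2 ↦ 2  ≥
So 5 of the 9 assignments meet the threshold.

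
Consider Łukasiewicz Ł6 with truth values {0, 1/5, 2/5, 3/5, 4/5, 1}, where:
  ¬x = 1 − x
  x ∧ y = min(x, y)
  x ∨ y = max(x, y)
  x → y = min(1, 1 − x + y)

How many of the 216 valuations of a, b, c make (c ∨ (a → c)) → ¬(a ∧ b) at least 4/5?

162

value 1: 111 assignments (counts)
value 4/5: 51 assignments (counts)
value 3/5: 31 assignments
value 2/5: 16 assignments
value 1/5: 6 assignments
value 0: 1 assignment
So 162 of the 216 assignments meet the threshold.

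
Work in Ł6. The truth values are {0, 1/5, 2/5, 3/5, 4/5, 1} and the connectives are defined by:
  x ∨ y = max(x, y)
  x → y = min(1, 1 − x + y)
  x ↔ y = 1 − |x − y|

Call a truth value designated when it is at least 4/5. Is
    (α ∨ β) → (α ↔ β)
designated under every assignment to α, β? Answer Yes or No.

Counterexample: take α = 0, β = 4/5.
α ∨ β = 0 ∨ 4/5 = 4/5
α ↔ β = 0 ↔ 4/5 = 1/5
(α ∨ β) → (α ↔ β) = 4/5 → 1/5 = 2/5
This gives 2/5, which is below 4/5.

No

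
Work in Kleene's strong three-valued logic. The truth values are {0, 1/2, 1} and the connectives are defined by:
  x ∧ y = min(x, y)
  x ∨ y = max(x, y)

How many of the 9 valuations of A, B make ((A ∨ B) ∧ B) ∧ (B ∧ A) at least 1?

1

A = 0, B = 0 ↦ 0  <
A = 0, B = 1/2 ↦ 0  <
A = 0, B = 1 ↦ 0  <
A = 1/2, B = 0 ↦ 0  <
A = 1/2, B = 1/2 ↦ 1/2  <
A = 1/2, B = 1 ↦ 1/2  <
A = 1, B = 0 ↦ 0  <
A = 1, B = 1/2 ↦ 1/2  <
A = 1, B = 1 ↦ 1  ≥
So 1 of the 9 assignments meets the threshold.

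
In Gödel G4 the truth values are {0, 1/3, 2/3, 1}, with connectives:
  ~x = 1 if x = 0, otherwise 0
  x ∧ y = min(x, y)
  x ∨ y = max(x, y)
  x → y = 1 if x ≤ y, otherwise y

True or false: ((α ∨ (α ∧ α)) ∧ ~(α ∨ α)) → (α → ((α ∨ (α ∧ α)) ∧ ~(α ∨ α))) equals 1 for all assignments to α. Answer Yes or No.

Yes

α = 0 ↦ 1
α = 1/3 ↦ 1
α = 2/3 ↦ 1
α = 1 ↦ 1
Every assignment gives a value ≥ 1.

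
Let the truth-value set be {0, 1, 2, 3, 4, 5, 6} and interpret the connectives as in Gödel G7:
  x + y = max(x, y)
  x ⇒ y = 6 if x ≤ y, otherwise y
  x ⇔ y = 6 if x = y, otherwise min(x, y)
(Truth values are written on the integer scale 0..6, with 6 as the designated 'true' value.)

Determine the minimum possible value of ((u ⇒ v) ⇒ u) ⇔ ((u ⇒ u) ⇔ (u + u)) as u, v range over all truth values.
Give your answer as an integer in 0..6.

Take u = 1, v = 0:
u ⇒ v = 1 ⇒ 0 = 0
(u ⇒ v) ⇒ u = 0 ⇒ 1 = 6
u ⇒ u = 1 ⇒ 1 = 6
u + u = 1 + 1 = 1
(u ⇒ u) ⇔ (u + u) = 6 ⇔ 1 = 1
((u ⇒ v) ⇒ u) ⇔ ((u ⇒ u) ⇔ (u + u)) = 6 ⇔ 1 = 1
No assignment yields a value below 1, so this is the minimum.

1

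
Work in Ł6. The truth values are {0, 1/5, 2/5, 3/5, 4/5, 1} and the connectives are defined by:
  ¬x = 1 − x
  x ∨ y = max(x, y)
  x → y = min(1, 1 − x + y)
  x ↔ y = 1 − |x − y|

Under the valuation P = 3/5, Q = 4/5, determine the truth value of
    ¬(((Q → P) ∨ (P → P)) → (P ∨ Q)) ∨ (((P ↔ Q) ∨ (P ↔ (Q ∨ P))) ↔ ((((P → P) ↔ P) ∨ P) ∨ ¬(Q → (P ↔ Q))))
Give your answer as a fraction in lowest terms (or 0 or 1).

Q → P = 4/5 → 3/5 = 4/5
P → P = 3/5 → 3/5 = 1
(Q → P) ∨ (P → P) = 4/5 ∨ 1 = 1
P ∨ Q = 3/5 ∨ 4/5 = 4/5
((Q → P) ∨ (P → P)) → (P ∨ Q) = 1 → 4/5 = 4/5
¬(((Q → P) ∨ (P → P)) → (P ∨ Q)) = ¬4/5 = 1/5
P ↔ Q = 3/5 ↔ 4/5 = 4/5
Q ∨ P = 4/5 ∨ 3/5 = 4/5
P ↔ (Q ∨ P) = 3/5 ↔ 4/5 = 4/5
(P ↔ Q) ∨ (P ↔ (Q ∨ P)) = 4/5 ∨ 4/5 = 4/5
P → P = 3/5 → 3/5 = 1
(P → P) ↔ P = 1 ↔ 3/5 = 3/5
((P → P) ↔ P) ∨ P = 3/5 ∨ 3/5 = 3/5
P ↔ Q = 3/5 ↔ 4/5 = 4/5
Q → (P ↔ Q) = 4/5 → 4/5 = 1
¬(Q → (P ↔ Q)) = ¬1 = 0
(((P → P) ↔ P) ∨ P) ∨ ¬(Q → (P ↔ Q)) = 3/5 ∨ 0 = 3/5
((P ↔ Q) ∨ (P ↔ (Q ∨ P))) ↔ ((((P → P) ↔ P) ∨ P) ∨ ¬(Q → (P ↔ Q))) = 4/5 ↔ 3/5 = 4/5
¬(((Q → P) ∨ (P → P)) → (P ∨ Q)) ∨ (((P ↔ Q) ∨ (P ↔ (Q ∨ P))) ↔ ((((P → P) ↔ P) ∨ P) ∨ ¬(Q → (P ↔ Q)))) = 1/5 ∨ 4/5 = 4/5

4/5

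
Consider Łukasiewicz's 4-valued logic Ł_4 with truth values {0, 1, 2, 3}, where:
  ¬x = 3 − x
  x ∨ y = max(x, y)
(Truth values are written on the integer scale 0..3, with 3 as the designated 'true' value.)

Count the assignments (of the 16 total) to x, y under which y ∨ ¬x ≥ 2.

12

x = 0, y = 0 ↦ 3  ≥
x = 0, y = 1 ↦ 3  ≥
x = 0, y = 2 ↦ 3  ≥
x = 0, y = 3 ↦ 3  ≥
x = 1, y = 0 ↦ 2  ≥
x = 1, y = 1 ↦ 2  ≥
x = 1, y = 2 ↦ 2  ≥
x = 1, y = 3 ↦ 3  ≥
x = 2, y = 0 ↦ 1  <
x = 2, y = 1 ↦ 1  <
x = 2, y = 2 ↦ 2  ≥
x = 2, y = 3 ↦ 3  ≥
x = 3, y = 0 ↦ 0  <
x = 3, y = 1 ↦ 1  <
x = 3, y = 2 ↦ 2  ≥
x = 3, y = 3 ↦ 3  ≥
So 12 of the 16 assignments meet the threshold.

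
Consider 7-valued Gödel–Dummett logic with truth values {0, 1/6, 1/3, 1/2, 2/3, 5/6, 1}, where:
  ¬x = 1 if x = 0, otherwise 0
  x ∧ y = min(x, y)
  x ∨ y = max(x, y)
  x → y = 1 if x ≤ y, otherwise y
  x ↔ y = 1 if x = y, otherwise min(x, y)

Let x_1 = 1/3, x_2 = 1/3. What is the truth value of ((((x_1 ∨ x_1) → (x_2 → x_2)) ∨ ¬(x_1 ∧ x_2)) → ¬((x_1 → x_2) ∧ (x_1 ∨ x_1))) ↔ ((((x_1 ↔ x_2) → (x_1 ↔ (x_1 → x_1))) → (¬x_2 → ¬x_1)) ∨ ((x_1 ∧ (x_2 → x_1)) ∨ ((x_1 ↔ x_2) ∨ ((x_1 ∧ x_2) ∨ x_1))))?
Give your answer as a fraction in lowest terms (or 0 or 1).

0

x_1 ∨ x_1 = 1/3 ∨ 1/3 = 1/3
x_2 → x_2 = 1/3 → 1/3 = 1
(x_1 ∨ x_1) → (x_2 → x_2) = 1/3 → 1 = 1
x_1 ∧ x_2 = 1/3 ∧ 1/3 = 1/3
¬(x_1 ∧ x_2) = ¬1/3 = 0
((x_1 ∨ x_1) → (x_2 → x_2)) ∨ ¬(x_1 ∧ x_2) = 1 ∨ 0 = 1
x_1 → x_2 = 1/3 → 1/3 = 1
x_1 ∨ x_1 = 1/3 ∨ 1/3 = 1/3
(x_1 → x_2) ∧ (x_1 ∨ x_1) = 1 ∧ 1/3 = 1/3
¬((x_1 → x_2) ∧ (x_1 ∨ x_1)) = ¬1/3 = 0
(((x_1 ∨ x_1) → (x_2 → x_2)) ∨ ¬(x_1 ∧ x_2)) → ¬((x_1 → x_2) ∧ (x_1 ∨ x_1)) = 1 → 0 = 0
x_1 ↔ x_2 = 1/3 ↔ 1/3 = 1
x_1 → x_1 = 1/3 → 1/3 = 1
x_1 ↔ (x_1 → x_1) = 1/3 ↔ 1 = 1/3
(x_1 ↔ x_2) → (x_1 ↔ (x_1 → x_1)) = 1 → 1/3 = 1/3
¬x_2 = ¬1/3 = 0
¬x_1 = ¬1/3 = 0
¬x_2 → ¬x_1 = 0 → 0 = 1
((x_1 ↔ x_2) → (x_1 ↔ (x_1 → x_1))) → (¬x_2 → ¬x_1) = 1/3 → 1 = 1
x_2 → x_1 = 1/3 → 1/3 = 1
x_1 ∧ (x_2 → x_1) = 1/3 ∧ 1 = 1/3
x_1 ↔ x_2 = 1/3 ↔ 1/3 = 1
x_1 ∧ x_2 = 1/3 ∧ 1/3 = 1/3
(x_1 ∧ x_2) ∨ x_1 = 1/3 ∨ 1/3 = 1/3
(x_1 ↔ x_2) ∨ ((x_1 ∧ x_2) ∨ x_1) = 1 ∨ 1/3 = 1
(x_1 ∧ (x_2 → x_1)) ∨ ((x_1 ↔ x_2) ∨ ((x_1 ∧ x_2) ∨ x_1)) = 1/3 ∨ 1 = 1
(((x_1 ↔ x_2) → (x_1 ↔ (x_1 → x_1))) → (¬x_2 → ¬x_1)) ∨ ((x_1 ∧ (x_2 → x_1)) ∨ ((x_1 ↔ x_2) ∨ ((x_1 ∧ x_2) ∨ x_1))) = 1 ∨ 1 = 1
((((x_1 ∨ x_1) → (x_2 → x_2)) ∨ ¬(x_1 ∧ x_2)) → ¬((x_1 → x_2) ∧ (x_1 ∨ x_1))) ↔ ((((x_1 ↔ x_2) → (x_1 ↔ (x_1 → x_1))) → (¬x_2 → ¬x_1)) ∨ ((x_1 ∧ (x_2 → x_1)) ∨ ((x_1 ↔ x_2) ∨ ((x_1 ∧ x_2) ∨ x_1)))) = 0 ↔ 1 = 0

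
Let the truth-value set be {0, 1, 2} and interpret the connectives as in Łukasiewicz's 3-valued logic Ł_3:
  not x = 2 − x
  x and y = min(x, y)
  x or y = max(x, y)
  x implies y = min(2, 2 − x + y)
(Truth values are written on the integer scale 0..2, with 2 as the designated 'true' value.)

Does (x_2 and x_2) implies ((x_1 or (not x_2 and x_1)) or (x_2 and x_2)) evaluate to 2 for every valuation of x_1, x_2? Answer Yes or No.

x_1 = 0, x_2 = 0 ↦ 2
x_1 = 0, x_2 = 1 ↦ 2
x_1 = 0, x_2 = 2 ↦ 2
x_1 = 1, x_2 = 0 ↦ 2
x_1 = 1, x_2 = 1 ↦ 2
x_1 = 1, x_2 = 2 ↦ 2
x_1 = 2, x_2 = 0 ↦ 2
x_1 = 2, x_2 = 1 ↦ 2
x_1 = 2, x_2 = 2 ↦ 2
Every assignment gives a value ≥ 2.

Yes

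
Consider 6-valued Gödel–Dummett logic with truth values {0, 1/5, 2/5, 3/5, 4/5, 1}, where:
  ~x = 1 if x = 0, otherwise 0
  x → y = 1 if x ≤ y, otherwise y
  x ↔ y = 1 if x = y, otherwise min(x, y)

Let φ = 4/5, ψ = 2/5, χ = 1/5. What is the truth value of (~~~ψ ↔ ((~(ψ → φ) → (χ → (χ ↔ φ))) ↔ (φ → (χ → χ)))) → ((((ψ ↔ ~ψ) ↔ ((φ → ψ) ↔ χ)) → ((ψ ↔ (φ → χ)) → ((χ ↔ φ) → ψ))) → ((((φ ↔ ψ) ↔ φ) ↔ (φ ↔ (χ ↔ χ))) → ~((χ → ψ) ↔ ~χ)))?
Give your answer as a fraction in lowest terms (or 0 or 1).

~ψ = ~2/5 = 0
~~ψ = ~0 = 1
~~~ψ = ~1 = 0
ψ → φ = 2/5 → 4/5 = 1
~(ψ → φ) = ~1 = 0
χ ↔ φ = 1/5 ↔ 4/5 = 1/5
χ → (χ ↔ φ) = 1/5 → 1/5 = 1
~(ψ → φ) → (χ → (χ ↔ φ)) = 0 → 1 = 1
χ → χ = 1/5 → 1/5 = 1
φ → (χ → χ) = 4/5 → 1 = 1
(~(ψ → φ) → (χ → (χ ↔ φ))) ↔ (φ → (χ → χ)) = 1 ↔ 1 = 1
~~~ψ ↔ ((~(ψ → φ) → (χ → (χ ↔ φ))) ↔ (φ → (χ → χ))) = 0 ↔ 1 = 0
~ψ = ~2/5 = 0
ψ ↔ ~ψ = 2/5 ↔ 0 = 0
φ → ψ = 4/5 → 2/5 = 2/5
(φ → ψ) ↔ χ = 2/5 ↔ 1/5 = 1/5
(ψ ↔ ~ψ) ↔ ((φ → ψ) ↔ χ) = 0 ↔ 1/5 = 0
φ → χ = 4/5 → 1/5 = 1/5
ψ ↔ (φ → χ) = 2/5 ↔ 1/5 = 1/5
χ ↔ φ = 1/5 ↔ 4/5 = 1/5
(χ ↔ φ) → ψ = 1/5 → 2/5 = 1
(ψ ↔ (φ → χ)) → ((χ ↔ φ) → ψ) = 1/5 → 1 = 1
((ψ ↔ ~ψ) ↔ ((φ → ψ) ↔ χ)) → ((ψ ↔ (φ → χ)) → ((χ ↔ φ) → ψ)) = 0 → 1 = 1
φ ↔ ψ = 4/5 ↔ 2/5 = 2/5
(φ ↔ ψ) ↔ φ = 2/5 ↔ 4/5 = 2/5
χ ↔ χ = 1/5 ↔ 1/5 = 1
φ ↔ (χ ↔ χ) = 4/5 ↔ 1 = 4/5
((φ ↔ ψ) ↔ φ) ↔ (φ ↔ (χ ↔ χ)) = 2/5 ↔ 4/5 = 2/5
χ → ψ = 1/5 → 2/5 = 1
~χ = ~1/5 = 0
(χ → ψ) ↔ ~χ = 1 ↔ 0 = 0
~((χ → ψ) ↔ ~χ) = ~0 = 1
(((φ ↔ ψ) ↔ φ) ↔ (φ ↔ (χ ↔ χ))) → ~((χ → ψ) ↔ ~χ) = 2/5 → 1 = 1
(((ψ ↔ ~ψ) ↔ ((φ → ψ) ↔ χ)) → ((ψ ↔ (φ → χ)) → ((χ ↔ φ) → ψ))) → ((((φ ↔ ψ) ↔ φ) ↔ (φ ↔ (χ ↔ χ))) → ~((χ → ψ) ↔ ~χ)) = 1 → 1 = 1
(~~~ψ ↔ ((~(ψ → φ) → (χ → (χ ↔ φ))) ↔ (φ → (χ → χ)))) → ((((ψ ↔ ~ψ) ↔ ((φ → ψ) ↔ χ)) → ((ψ ↔ (φ → χ)) → ((χ ↔ φ) → ψ))) → ((((φ ↔ ψ) ↔ φ) ↔ (φ ↔ (χ ↔ χ))) → ~((χ → ψ) ↔ ~χ))) = 0 → 1 = 1

1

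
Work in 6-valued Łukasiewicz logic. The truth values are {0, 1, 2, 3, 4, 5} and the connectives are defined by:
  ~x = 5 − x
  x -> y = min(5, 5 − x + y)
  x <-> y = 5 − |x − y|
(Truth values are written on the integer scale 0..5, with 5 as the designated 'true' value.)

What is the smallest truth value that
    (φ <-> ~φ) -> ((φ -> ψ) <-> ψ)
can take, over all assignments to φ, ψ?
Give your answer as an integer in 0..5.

3

Take φ = 2, ψ = 0:
~φ = ~2 = 3
φ <-> ~φ = 2 <-> 3 = 4
φ -> ψ = 2 -> 0 = 3
(φ -> ψ) <-> ψ = 3 <-> 0 = 2
(φ <-> ~φ) -> ((φ -> ψ) <-> ψ) = 4 -> 2 = 3
No assignment yields a value below 3, so this is the minimum.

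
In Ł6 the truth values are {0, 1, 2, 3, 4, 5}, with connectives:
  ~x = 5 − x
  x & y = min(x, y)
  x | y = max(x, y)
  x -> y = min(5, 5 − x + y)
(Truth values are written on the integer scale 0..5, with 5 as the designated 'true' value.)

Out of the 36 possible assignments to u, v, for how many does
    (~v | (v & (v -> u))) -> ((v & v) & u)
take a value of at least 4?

value 5: 11 assignments (counts)
value 4: 9 assignments (counts)
value 3: 3 assignments
value 2: 6 assignments
value 1: 1 assignment
value 0: 6 assignments
So 20 of the 36 assignments meet the threshold.

20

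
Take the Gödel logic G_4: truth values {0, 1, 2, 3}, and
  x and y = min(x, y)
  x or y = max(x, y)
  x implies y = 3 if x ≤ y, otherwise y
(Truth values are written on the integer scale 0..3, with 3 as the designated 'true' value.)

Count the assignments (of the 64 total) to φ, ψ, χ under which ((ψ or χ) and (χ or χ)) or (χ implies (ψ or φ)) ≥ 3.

59

value 3: 59 assignments (counts)
value 2: 4 assignments
value 1: 1 assignment
So 59 of the 64 assignments meet the threshold.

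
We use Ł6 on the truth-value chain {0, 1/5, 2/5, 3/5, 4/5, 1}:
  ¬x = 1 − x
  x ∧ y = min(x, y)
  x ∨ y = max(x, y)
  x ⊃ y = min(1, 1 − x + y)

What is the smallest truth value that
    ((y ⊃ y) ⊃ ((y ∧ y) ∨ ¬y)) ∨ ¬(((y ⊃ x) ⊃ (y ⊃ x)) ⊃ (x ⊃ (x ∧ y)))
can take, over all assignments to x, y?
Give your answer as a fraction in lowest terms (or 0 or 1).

Take x = 0, y = 2/5:
y ⊃ y = 2/5 ⊃ 2/5 = 1
y ∧ y = 2/5 ∧ 2/5 = 2/5
¬y = ¬2/5 = 3/5
(y ∧ y) ∨ ¬y = 2/5 ∨ 3/5 = 3/5
(y ⊃ y) ⊃ ((y ∧ y) ∨ ¬y) = 1 ⊃ 3/5 = 3/5
y ⊃ x = 2/5 ⊃ 0 = 3/5
y ⊃ x = 2/5 ⊃ 0 = 3/5
(y ⊃ x) ⊃ (y ⊃ x) = 3/5 ⊃ 3/5 = 1
x ∧ y = 0 ∧ 2/5 = 0
x ⊃ (x ∧ y) = 0 ⊃ 0 = 1
((y ⊃ x) ⊃ (y ⊃ x)) ⊃ (x ⊃ (x ∧ y)) = 1 ⊃ 1 = 1
¬(((y ⊃ x) ⊃ (y ⊃ x)) ⊃ (x ⊃ (x ∧ y))) = ¬1 = 0
((y ⊃ y) ⊃ ((y ∧ y) ∨ ¬y)) ∨ ¬(((y ⊃ x) ⊃ (y ⊃ x)) ⊃ (x ⊃ (x ∧ y))) = 3/5 ∨ 0 = 3/5
No assignment yields a value below 3/5, so this is the minimum.

3/5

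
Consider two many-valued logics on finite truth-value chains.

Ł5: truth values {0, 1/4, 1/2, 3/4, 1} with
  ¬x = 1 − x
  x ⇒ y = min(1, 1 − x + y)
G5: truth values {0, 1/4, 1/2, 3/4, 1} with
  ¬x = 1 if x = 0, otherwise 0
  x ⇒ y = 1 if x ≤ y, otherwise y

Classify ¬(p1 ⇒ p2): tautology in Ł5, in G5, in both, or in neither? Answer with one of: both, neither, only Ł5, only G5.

In Ł5: at p1 = 0, p2 = 0 the value is 0 — not a tautology.
In G5: at p1 = 0, p2 = 0 the value is 0 — not a tautology.

neither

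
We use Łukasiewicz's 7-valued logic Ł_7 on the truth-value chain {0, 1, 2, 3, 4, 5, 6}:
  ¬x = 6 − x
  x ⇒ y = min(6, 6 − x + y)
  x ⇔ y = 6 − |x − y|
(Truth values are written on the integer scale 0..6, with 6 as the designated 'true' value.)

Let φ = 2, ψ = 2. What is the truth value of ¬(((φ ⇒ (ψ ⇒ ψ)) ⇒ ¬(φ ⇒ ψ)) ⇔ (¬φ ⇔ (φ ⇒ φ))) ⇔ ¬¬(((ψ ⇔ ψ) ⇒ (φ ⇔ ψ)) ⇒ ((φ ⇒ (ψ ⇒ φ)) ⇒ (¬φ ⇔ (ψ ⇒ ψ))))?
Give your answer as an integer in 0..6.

6

ψ ⇒ ψ = 2 ⇒ 2 = 6
φ ⇒ (ψ ⇒ ψ) = 2 ⇒ 6 = 6
φ ⇒ ψ = 2 ⇒ 2 = 6
¬(φ ⇒ ψ) = ¬6 = 0
(φ ⇒ (ψ ⇒ ψ)) ⇒ ¬(φ ⇒ ψ) = 6 ⇒ 0 = 0
¬φ = ¬2 = 4
φ ⇒ φ = 2 ⇒ 2 = 6
¬φ ⇔ (φ ⇒ φ) = 4 ⇔ 6 = 4
((φ ⇒ (ψ ⇒ ψ)) ⇒ ¬(φ ⇒ ψ)) ⇔ (¬φ ⇔ (φ ⇒ φ)) = 0 ⇔ 4 = 2
¬(((φ ⇒ (ψ ⇒ ψ)) ⇒ ¬(φ ⇒ ψ)) ⇔ (¬φ ⇔ (φ ⇒ φ))) = ¬2 = 4
ψ ⇔ ψ = 2 ⇔ 2 = 6
φ ⇔ ψ = 2 ⇔ 2 = 6
(ψ ⇔ ψ) ⇒ (φ ⇔ ψ) = 6 ⇒ 6 = 6
ψ ⇒ φ = 2 ⇒ 2 = 6
φ ⇒ (ψ ⇒ φ) = 2 ⇒ 6 = 6
¬φ = ¬2 = 4
ψ ⇒ ψ = 2 ⇒ 2 = 6
¬φ ⇔ (ψ ⇒ ψ) = 4 ⇔ 6 = 4
(φ ⇒ (ψ ⇒ φ)) ⇒ (¬φ ⇔ (ψ ⇒ ψ)) = 6 ⇒ 4 = 4
((ψ ⇔ ψ) ⇒ (φ ⇔ ψ)) ⇒ ((φ ⇒ (ψ ⇒ φ)) ⇒ (¬φ ⇔ (ψ ⇒ ψ))) = 6 ⇒ 4 = 4
¬(((ψ ⇔ ψ) ⇒ (φ ⇔ ψ)) ⇒ ((φ ⇒ (ψ ⇒ φ)) ⇒ (¬φ ⇔ (ψ ⇒ ψ)))) = ¬4 = 2
¬¬(((ψ ⇔ ψ) ⇒ (φ ⇔ ψ)) ⇒ ((φ ⇒ (ψ ⇒ φ)) ⇒ (¬φ ⇔ (ψ ⇒ ψ)))) = ¬2 = 4
¬(((φ ⇒ (ψ ⇒ ψ)) ⇒ ¬(φ ⇒ ψ)) ⇔ (¬φ ⇔ (φ ⇒ φ))) ⇔ ¬¬(((ψ ⇔ ψ) ⇒ (φ ⇔ ψ)) ⇒ ((φ ⇒ (ψ ⇒ φ)) ⇒ (¬φ ⇔ (ψ ⇒ ψ)))) = 4 ⇔ 4 = 6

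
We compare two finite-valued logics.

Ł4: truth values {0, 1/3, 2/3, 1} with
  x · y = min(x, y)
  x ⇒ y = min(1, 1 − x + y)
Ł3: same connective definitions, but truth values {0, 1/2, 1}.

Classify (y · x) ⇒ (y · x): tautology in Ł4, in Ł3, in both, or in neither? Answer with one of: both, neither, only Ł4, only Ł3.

In Ł4: every assignment gives 1 — tautology.
In Ł3: every assignment gives 1 — tautology.

both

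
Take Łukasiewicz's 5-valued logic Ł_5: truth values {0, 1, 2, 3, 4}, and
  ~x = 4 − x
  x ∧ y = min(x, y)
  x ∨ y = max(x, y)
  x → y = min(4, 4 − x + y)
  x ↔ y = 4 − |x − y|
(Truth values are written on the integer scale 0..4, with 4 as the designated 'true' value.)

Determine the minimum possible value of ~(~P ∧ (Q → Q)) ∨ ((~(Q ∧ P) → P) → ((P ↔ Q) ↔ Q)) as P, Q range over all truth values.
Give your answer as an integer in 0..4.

Take P = 2, Q = 2:
~P = ~2 = 2
Q → Q = 2 → 2 = 4
~P ∧ (Q → Q) = 2 ∧ 4 = 2
~(~P ∧ (Q → Q)) = ~2 = 2
Q ∧ P = 2 ∧ 2 = 2
~(Q ∧ P) = ~2 = 2
~(Q ∧ P) → P = 2 → 2 = 4
P ↔ Q = 2 ↔ 2 = 4
(P ↔ Q) ↔ Q = 4 ↔ 2 = 2
(~(Q ∧ P) → P) → ((P ↔ Q) ↔ Q) = 4 → 2 = 2
~(~P ∧ (Q → Q)) ∨ ((~(Q ∧ P) → P) → ((P ↔ Q) ↔ Q)) = 2 ∨ 2 = 2
No assignment yields a value below 2, so this is the minimum.

2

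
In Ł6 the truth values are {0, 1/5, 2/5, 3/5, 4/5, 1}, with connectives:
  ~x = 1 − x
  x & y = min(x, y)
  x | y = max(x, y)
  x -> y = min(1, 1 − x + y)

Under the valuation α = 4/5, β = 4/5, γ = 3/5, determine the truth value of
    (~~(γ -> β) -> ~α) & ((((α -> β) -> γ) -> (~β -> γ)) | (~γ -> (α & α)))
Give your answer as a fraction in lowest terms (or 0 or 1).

1/5

γ -> β = 3/5 -> 4/5 = 1
~(γ -> β) = ~1 = 0
~~(γ -> β) = ~0 = 1
~α = ~4/5 = 1/5
~~(γ -> β) -> ~α = 1 -> 1/5 = 1/5
α -> β = 4/5 -> 4/5 = 1
(α -> β) -> γ = 1 -> 3/5 = 3/5
~β = ~4/5 = 1/5
~β -> γ = 1/5 -> 3/5 = 1
((α -> β) -> γ) -> (~β -> γ) = 3/5 -> 1 = 1
~γ = ~3/5 = 2/5
α & α = 4/5 & 4/5 = 4/5
~γ -> (α & α) = 2/5 -> 4/5 = 1
(((α -> β) -> γ) -> (~β -> γ)) | (~γ -> (α & α)) = 1 | 1 = 1
(~~(γ -> β) -> ~α) & ((((α -> β) -> γ) -> (~β -> γ)) | (~γ -> (α & α))) = 1/5 & 1 = 1/5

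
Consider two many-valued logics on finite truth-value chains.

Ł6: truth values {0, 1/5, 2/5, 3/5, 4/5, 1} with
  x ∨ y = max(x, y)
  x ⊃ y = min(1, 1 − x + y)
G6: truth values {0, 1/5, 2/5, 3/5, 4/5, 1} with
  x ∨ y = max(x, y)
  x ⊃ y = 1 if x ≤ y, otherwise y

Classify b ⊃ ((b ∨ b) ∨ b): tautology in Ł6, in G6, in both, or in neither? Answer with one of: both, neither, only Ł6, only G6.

both

In Ł6: every assignment gives 1 — tautology.
In G6: every assignment gives 1 — tautology.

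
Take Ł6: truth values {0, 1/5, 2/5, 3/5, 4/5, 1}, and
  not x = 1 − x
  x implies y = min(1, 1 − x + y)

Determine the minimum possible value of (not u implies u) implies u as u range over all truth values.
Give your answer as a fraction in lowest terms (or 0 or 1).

3/5

Take u = 2/5:
not u = not 2/5 = 3/5
not u implies u = 3/5 implies 2/5 = 4/5
(not u implies u) implies u = 4/5 implies 2/5 = 3/5
No assignment yields a value below 3/5, so this is the minimum.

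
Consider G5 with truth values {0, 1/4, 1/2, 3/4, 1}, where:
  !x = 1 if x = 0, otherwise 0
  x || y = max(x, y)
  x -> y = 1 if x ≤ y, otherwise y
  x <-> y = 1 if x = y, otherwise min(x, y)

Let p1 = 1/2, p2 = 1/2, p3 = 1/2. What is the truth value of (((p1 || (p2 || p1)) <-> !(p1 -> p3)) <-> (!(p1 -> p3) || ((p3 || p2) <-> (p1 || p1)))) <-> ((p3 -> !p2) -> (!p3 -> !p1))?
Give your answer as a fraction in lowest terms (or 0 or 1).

0

p2 || p1 = 1/2 || 1/2 = 1/2
p1 || (p2 || p1) = 1/2 || 1/2 = 1/2
p1 -> p3 = 1/2 -> 1/2 = 1
!(p1 -> p3) = !1 = 0
(p1 || (p2 || p1)) <-> !(p1 -> p3) = 1/2 <-> 0 = 0
p1 -> p3 = 1/2 -> 1/2 = 1
!(p1 -> p3) = !1 = 0
p3 || p2 = 1/2 || 1/2 = 1/2
p1 || p1 = 1/2 || 1/2 = 1/2
(p3 || p2) <-> (p1 || p1) = 1/2 <-> 1/2 = 1
!(p1 -> p3) || ((p3 || p2) <-> (p1 || p1)) = 0 || 1 = 1
((p1 || (p2 || p1)) <-> !(p1 -> p3)) <-> (!(p1 -> p3) || ((p3 || p2) <-> (p1 || p1))) = 0 <-> 1 = 0
!p2 = !1/2 = 0
p3 -> !p2 = 1/2 -> 0 = 0
!p3 = !1/2 = 0
!p1 = !1/2 = 0
!p3 -> !p1 = 0 -> 0 = 1
(p3 -> !p2) -> (!p3 -> !p1) = 0 -> 1 = 1
(((p1 || (p2 || p1)) <-> !(p1 -> p3)) <-> (!(p1 -> p3) || ((p3 || p2) <-> (p1 || p1)))) <-> ((p3 -> !p2) -> (!p3 -> !p1)) = 0 <-> 1 = 0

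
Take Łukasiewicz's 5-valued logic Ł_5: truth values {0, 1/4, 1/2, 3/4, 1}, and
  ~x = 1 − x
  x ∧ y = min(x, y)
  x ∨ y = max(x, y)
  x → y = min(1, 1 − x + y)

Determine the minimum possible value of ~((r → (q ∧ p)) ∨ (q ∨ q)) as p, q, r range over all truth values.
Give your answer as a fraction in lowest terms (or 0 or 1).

Take p = 0, q = 0, r = 0:
q ∧ p = 0 ∧ 0 = 0
r → (q ∧ p) = 0 → 0 = 1
q ∨ q = 0 ∨ 0 = 0
(r → (q ∧ p)) ∨ (q ∨ q) = 1 ∨ 0 = 1
~((r → (q ∧ p)) ∨ (q ∨ q)) = ~1 = 0
No assignment yields a value below 0, so this is the minimum.

0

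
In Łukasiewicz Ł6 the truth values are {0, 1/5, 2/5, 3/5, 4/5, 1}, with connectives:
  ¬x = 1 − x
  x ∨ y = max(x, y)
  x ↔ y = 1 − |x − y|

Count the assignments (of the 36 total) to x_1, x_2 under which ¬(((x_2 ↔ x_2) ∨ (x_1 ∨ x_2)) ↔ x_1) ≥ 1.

value 1: 6 assignments (counts)
value 4/5: 6 assignments
value 3/5: 6 assignments
value 2/5: 6 assignments
value 1/5: 6 assignments
value 0: 6 assignments
So 6 of the 36 assignments meet the threshold.

6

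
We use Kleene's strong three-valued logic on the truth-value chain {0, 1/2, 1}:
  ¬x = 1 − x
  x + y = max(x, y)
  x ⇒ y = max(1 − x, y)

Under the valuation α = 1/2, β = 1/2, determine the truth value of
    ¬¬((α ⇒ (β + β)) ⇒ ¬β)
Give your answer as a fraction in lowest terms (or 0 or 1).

1/2

β + β = 1/2 + 1/2 = 1/2
α ⇒ (β + β) = 1/2 ⇒ 1/2 = 1/2
¬β = ¬1/2 = 1/2
(α ⇒ (β + β)) ⇒ ¬β = 1/2 ⇒ 1/2 = 1/2
¬((α ⇒ (β + β)) ⇒ ¬β) = ¬1/2 = 1/2
¬¬((α ⇒ (β + β)) ⇒ ¬β) = ¬1/2 = 1/2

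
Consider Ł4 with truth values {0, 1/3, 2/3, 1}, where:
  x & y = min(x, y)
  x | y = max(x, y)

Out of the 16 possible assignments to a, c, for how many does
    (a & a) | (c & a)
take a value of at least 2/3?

8

a = 0, c = 0 ↦ 0  <
a = 0, c = 1/3 ↦ 0  <
a = 0, c = 2/3 ↦ 0  <
a = 0, c = 1 ↦ 0  <
a = 1/3, c = 0 ↦ 1/3  <
a = 1/3, c = 1/3 ↦ 1/3  <
a = 1/3, c = 2/3 ↦ 1/3  <
a = 1/3, c = 1 ↦ 1/3  <
a = 2/3, c = 0 ↦ 2/3  ≥
a = 2/3, c = 1/3 ↦ 2/3  ≥
a = 2/3, c = 2/3 ↦ 2/3  ≥
a = 2/3, c = 1 ↦ 2/3  ≥
a = 1, c = 0 ↦ 1  ≥
a = 1, c = 1/3 ↦ 1  ≥
a = 1, c = 2/3 ↦ 1  ≥
a = 1, c = 1 ↦ 1  ≥
So 8 of the 16 assignments meet the threshold.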